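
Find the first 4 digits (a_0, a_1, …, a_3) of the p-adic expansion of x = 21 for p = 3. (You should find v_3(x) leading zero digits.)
(a_0, …, a_3) = (0, 1, 2, 0)

v_3(21) = 1, so a_0 = ... = a_0 = 0. Factor out: x = 3^1 · u with u = 7 a unit in ℤ_3. Expand u iteratively via a_{v+i} = u_i mod 3, u_{i+1} = (u_i − a_{v+i})/3:
  u_0 = 7;  a_1 = 1;  u_1 = (u_0 − 1)/3 = 2
  u_1 = 2;  a_2 = 2;  u_2 = (u_1 − 2)/3 = 0
  u_2 = 0;  a_3 = 0;  u_3 = (u_2 − 0)/3 = 0
Digits: (0, 1, 2, 0).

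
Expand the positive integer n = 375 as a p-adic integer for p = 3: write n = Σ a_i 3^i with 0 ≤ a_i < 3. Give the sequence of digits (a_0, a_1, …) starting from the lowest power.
(a_0, a_1, …) = (0, 2, 2, 1, 1, 1)

Repeated division by 3 gives the digits low-to-high: 375 = 2·3^1 + 2·3^2 + 1·3^3 + 1·3^4 + 1·3^5. Digit sequence: (0, 2, 2, 1, 1, 1).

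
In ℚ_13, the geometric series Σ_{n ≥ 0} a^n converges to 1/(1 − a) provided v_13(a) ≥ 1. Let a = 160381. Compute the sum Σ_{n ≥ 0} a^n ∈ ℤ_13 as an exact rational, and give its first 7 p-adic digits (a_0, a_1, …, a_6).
Σ a^n = 1/(1 − a) = -1/160380;  first 7 digits = (1, 0, 0, 8, 5, 0, 12)

v_13(a) = 3 ≥ 1, so the series converges in ℤ_13 to 1/(1 − a) = 1/(1 − 160381) = -1/160380. Expand this rational in ℤ_13: compute digits iteratively via d_i = x_i mod 13, x_{i+1} = (x_i − d_i)/13. The first 7 digits are (1, 0, 0, 8, 5, 0, 12).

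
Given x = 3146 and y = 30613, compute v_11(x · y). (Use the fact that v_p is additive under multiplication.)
v_11(96308498) = 5

v_p(x) = 2 (factor: 3146 = 11^2 · 26); v_p(y) = 3 (factor: 30613 = 11^3 · 23). Additivity: v_p(xy) = v_p(x) + v_p(y) = 2 + 3 = 5. (Direct check: xy = 96308498 = 11^5 · (598).)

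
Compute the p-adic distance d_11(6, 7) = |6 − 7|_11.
d_11(6, 7) = 1

Step 1 — x − y = 6 − 7 = -1. Step 2 — v_11(-1) = 0 (factor: -1 = −(11^0 · 1); the sign does not affect v_p). Step 3 — |x − y|_11 = 11^{0} = 1.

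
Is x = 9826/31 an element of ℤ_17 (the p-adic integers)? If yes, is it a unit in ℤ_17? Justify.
x ∈ ℤ_17 but not a unit; v_17(x) = 3 > 0

ℤ_17 = {x ∈ ℚ_17 : v_17(x) ≥ 0} and ℤ_17^× = {x ∈ ℤ_17 : v_17(x) = 0}. Here v_17(9826/31) = v_17(num) − v_17(den) = 3; compare against these criteria.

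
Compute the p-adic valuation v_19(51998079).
v_19(51998079) = 5

v_19(n) is the largest exponent k such that 19^k divides n. Factor out: 51998079 = 19^5 · 21. (Sign doesn't affect v_p.) So v_19(51998079) = 5.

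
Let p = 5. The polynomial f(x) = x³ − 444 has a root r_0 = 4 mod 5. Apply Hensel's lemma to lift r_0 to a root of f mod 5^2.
r_1 = 14 (mod 25)

Hensel: r_{i+1} = r_i − f(r_i)/f′(r_i) mod 5^{i+2}, where f′(x) = 3x². Iterate:
  r_0 = 4 (mod 5)
  r_1 = 14 (mod 25)
Final: r = 14 with f(r) ≡ 0 mod 5^2.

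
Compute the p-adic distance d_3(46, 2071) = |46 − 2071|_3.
d_3(46, 2071) = 1/81

Step 1 — x − y = 46 − 2071 = -2025. Step 2 — v_3(-2025) = 4 (factor: -2025 = −(3^4 · 25); the sign does not affect v_p). Step 3 — |x − y|_3 = 3^{-4} = 1/81.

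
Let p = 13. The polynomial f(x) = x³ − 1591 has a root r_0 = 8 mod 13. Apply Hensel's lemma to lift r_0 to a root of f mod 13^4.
r_3 = 18351 (mod 28561)

Hensel: r_{i+1} = r_i − f(r_i)/f′(r_i) mod 13^{i+2}, where f′(x) = 3x². Iterate:
  r_0 = 8 (mod 13)
  r_1 = 99 (mod 169)
  r_2 = 775 (mod 2197)
  r_3 = 18351 (mod 28561)
Final: r = 18351 with f(r) ≡ 0 mod 13^4.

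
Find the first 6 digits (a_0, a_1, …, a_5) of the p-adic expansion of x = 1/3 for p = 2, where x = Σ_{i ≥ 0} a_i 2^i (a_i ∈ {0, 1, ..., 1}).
(a_0, …, a_5) = (1, 1, 0, 1, 0, 1)

v_2(1/3) = 0 (numerator and denominator both coprime to 2), so x ∈ ℤ_2^×. Compute digits iteratively via a_i = x_i mod 2, x_{i+1} = (x_i − a_i)/2, with x_0 = x:
  x_0 = 1/3;  a_0 = 1;  x_1 = (x_0 − 1)/2 = -1/3
  x_1 = -1/3;  a_1 = 1;  x_2 = (x_1 − 1)/2 = -2/3
  x_2 = -2/3;  a_2 = 0;  x_3 = (x_2 − 0)/2 = -1/3
  x_3 = -1/3;  a_3 = 1;  x_4 = (x_3 − 1)/2 = -2/3
  x_4 = -2/3;  a_4 = 0;  x_5 = (x_4 − 0)/2 = -1/3
  x_5 = -1/3;  a_5 = 1;  x_6 = (x_5 − 1)/2 = -2/3
Digits: (1, 1, 0, 1, 0, 1).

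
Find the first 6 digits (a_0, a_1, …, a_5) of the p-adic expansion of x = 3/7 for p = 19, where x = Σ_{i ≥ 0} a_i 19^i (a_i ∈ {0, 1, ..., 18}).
(a_0, …, a_5) = (14, 2, 8, 5, 16, 10)

v_19(3/7) = 0 (numerator and denominator both coprime to 19), so x ∈ ℤ_19^×. Compute digits iteratively via a_i = x_i mod 19, x_{i+1} = (x_i − a_i)/19, with x_0 = x:
  x_0 = 3/7;  a_0 = 14;  x_1 = (x_0 − 14)/19 = -5/7
  x_1 = -5/7;  a_1 = 2;  x_2 = (x_1 − 2)/19 = -1/7
  x_2 = -1/7;  a_2 = 8;  x_3 = (x_2 − 8)/19 = -3/7
  x_3 = -3/7;  a_3 = 5;  x_4 = (x_3 − 5)/19 = -2/7
  x_4 = -2/7;  a_4 = 16;  x_5 = (x_4 − 16)/19 = -6/7
  x_5 = -6/7;  a_5 = 10;  x_6 = (x_5 − 10)/19 = -4/7
Digits: (14, 2, 8, 5, 16, 10).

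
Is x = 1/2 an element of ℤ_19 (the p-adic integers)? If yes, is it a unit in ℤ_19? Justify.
x ∈ ℤ_19^× (unit); v_19(x) = 0

ℤ_19 = {x ∈ ℚ_19 : v_19(x) ≥ 0} and ℤ_19^× = {x ∈ ℤ_19 : v_19(x) = 0}. Here v_19(1/2) = v_19(num) − v_19(den) = 0; compare against these criteria.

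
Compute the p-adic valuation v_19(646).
v_19(646) = 1

v_19(n) is the largest exponent k such that 19^k divides n. Factor out: 646 = 19^1 · 34. (Sign doesn't affect v_p.) So v_19(646) = 1.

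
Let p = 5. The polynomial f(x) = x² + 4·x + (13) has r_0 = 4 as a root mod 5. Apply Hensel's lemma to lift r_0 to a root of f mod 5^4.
r_3 = 544 (mod 625)

Hensel: r_{i+1} = r_i − f(r_i)·(f′(r_i))^{-1} mod 5^{i+2}, f′(x) = 2x + 4. Iterate:
  r_0 = 4 (mod 5)
  r_1 = 19 (mod 25)
  r_2 = 44 (mod 125)
  r_3 = 544 (mod 625)
Final: r = 544 satisfies f(r) ≡ 0 mod 5^4.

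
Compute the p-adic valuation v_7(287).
v_7(287) = 1

v_7(n) is the largest exponent k such that 7^k divides n. Factor out: 287 = 7^1 · 41. (Sign doesn't affect v_p.) So v_7(287) = 1.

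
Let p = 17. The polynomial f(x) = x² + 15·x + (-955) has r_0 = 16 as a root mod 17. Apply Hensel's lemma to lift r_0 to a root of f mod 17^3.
r_2 = 118 (mod 4913)

Hensel: r_{i+1} = r_i − f(r_i)·(f′(r_i))^{-1} mod 17^{i+2}, f′(x) = 2x + 15. Iterate:
  r_0 = 16 (mod 17)
  r_1 = 118 (mod 289)
  r_2 = 118 (mod 4913)
Final: r = 118 satisfies f(r) ≡ 0 mod 17^3.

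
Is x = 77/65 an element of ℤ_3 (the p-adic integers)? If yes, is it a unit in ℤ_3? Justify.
x ∈ ℤ_3^× (unit); v_3(x) = 0

ℤ_3 = {x ∈ ℚ_3 : v_3(x) ≥ 0} and ℤ_3^× = {x ∈ ℤ_3 : v_3(x) = 0}. Here v_3(77/65) = v_3(num) − v_3(den) = 0; compare against these criteria.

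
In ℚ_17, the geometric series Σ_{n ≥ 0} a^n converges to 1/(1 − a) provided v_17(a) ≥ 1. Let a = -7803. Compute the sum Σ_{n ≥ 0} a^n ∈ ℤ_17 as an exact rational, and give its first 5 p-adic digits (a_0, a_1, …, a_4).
Σ a^n = 1/(1 − a) = 1/7804;  first 5 digits = (1, 0, 7, 15, 14)

v_17(a) = 2 ≥ 1, so the series converges in ℤ_17 to 1/(1 − a) = 1/(1 − (-7803)) = 1/7804. Expand this rational in ℤ_17: compute digits iteratively via d_i = x_i mod 17, x_{i+1} = (x_i − d_i)/17. The first 5 digits are (1, 0, 7, 15, 14).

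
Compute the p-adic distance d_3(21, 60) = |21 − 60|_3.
d_3(21, 60) = 1/3

Step 1 — x − y = 21 − 60 = -39. Step 2 — v_3(-39) = 1 (factor: -39 = −(3^1 · 13); the sign does not affect v_p). Step 3 — |x − y|_3 = 3^{-1} = 1/3.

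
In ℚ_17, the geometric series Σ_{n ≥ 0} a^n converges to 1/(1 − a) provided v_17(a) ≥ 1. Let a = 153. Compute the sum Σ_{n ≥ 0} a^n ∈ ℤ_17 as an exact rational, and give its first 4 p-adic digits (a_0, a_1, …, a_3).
Σ a^n = 1/(1 − a) = -1/152;  first 4 digits = (1, 9, 13, 2)

v_17(a) = 1 ≥ 1, so the series converges in ℤ_17 to 1/(1 − a) = 1/(1 − 153) = -1/152. Expand this rational in ℤ_17: compute digits iteratively via d_i = x_i mod 17, x_{i+1} = (x_i − d_i)/17. The first 4 digits are (1, 9, 13, 2).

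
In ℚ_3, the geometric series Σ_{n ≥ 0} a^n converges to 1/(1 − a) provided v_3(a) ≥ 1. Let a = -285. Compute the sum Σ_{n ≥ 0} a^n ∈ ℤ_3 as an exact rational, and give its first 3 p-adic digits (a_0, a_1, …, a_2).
Σ a^n = 1/(1 − a) = 1/286;  first 3 digits = (1, 1, 2)

v_3(a) = 1 ≥ 1, so the series converges in ℤ_3 to 1/(1 − a) = 1/(1 − (-285)) = 1/286. Expand this rational in ℤ_3: compute digits iteratively via d_i = x_i mod 3, x_{i+1} = (x_i − d_i)/3. The first 3 digits are (1, 1, 2).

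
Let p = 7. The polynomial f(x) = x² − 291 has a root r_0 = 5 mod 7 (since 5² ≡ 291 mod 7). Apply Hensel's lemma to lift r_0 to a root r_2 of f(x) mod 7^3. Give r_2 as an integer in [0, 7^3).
r_2 = 61 (mod 343)

Hensel's recurrence: r_{i+1} = r_i − f(r_i)·(f′(r_i))^{-1} mod 7^{i+2}, with f′(x) = 2x. Iterate:
  r_0 = 5 (mod 7)
  r_1 = 12 (mod 49)
  r_2 = 61 (mod 343)
Final: r_2 = 61, and one checks f(r_2) ≡ 0 mod 7^3.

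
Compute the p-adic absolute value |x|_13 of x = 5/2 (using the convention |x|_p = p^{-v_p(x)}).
|5/2|_13 = 1

Step 1 — compute v_13(x) by factoring powers of 13 out of the numerator and denominator: v_13(5/2) = 0. Step 2 — apply |x|_p = p^{-v_p(x)} = 13^{0} = 1.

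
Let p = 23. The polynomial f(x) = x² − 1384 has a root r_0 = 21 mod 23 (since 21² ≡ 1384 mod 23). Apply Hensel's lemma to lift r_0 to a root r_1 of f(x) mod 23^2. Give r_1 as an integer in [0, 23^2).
r_1 = 182 (mod 529)

Hensel's recurrence: r_{i+1} = r_i − f(r_i)·(f′(r_i))^{-1} mod 23^{i+2}, with f′(x) = 2x. Iterate:
  r_0 = 21 (mod 23)
  r_1 = 182 (mod 529)
Final: r_1 = 182, and one checks f(r_1) ≡ 0 mod 23^2.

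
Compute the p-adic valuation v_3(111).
v_3(111) = 1

v_3(n) is the largest exponent k such that 3^k divides n. Factor out: 111 = 3^1 · 37. (Sign doesn't affect v_p.) So v_3(111) = 1.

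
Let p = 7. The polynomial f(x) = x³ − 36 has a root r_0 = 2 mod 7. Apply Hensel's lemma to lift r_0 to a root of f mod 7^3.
r_2 = 135 (mod 343)

Hensel: r_{i+1} = r_i − f(r_i)/f′(r_i) mod 7^{i+2}, where f′(x) = 3x². Iterate:
  r_0 = 2 (mod 7)
  r_1 = 37 (mod 49)
  r_2 = 135 (mod 343)
Final: r = 135 with f(r) ≡ 0 mod 7^3.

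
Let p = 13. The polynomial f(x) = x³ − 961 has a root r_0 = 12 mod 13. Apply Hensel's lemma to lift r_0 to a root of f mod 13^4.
r_3 = 17952 (mod 28561)

Hensel: r_{i+1} = r_i − f(r_i)/f′(r_i) mod 13^{i+2}, where f′(x) = 3x². Iterate:
  r_0 = 12 (mod 13)
  r_1 = 38 (mod 169)
  r_2 = 376 (mod 2197)
  r_3 = 17952 (mod 28561)
Final: r = 17952 with f(r) ≡ 0 mod 13^4.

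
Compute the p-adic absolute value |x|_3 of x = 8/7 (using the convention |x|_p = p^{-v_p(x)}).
|8/7|_3 = 1

Step 1 — compute v_3(x) by factoring powers of 3 out of the numerator and denominator: v_3(8/7) = 0. Step 2 — apply |x|_p = p^{-v_p(x)} = 3^{0} = 1.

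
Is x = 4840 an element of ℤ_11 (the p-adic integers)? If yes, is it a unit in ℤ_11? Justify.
x ∈ ℤ_11 but not a unit; v_11(x) = 2 > 0

ℤ_11 = {x ∈ ℚ_11 : v_11(x) ≥ 0} and ℤ_11^× = {x ∈ ℤ_11 : v_11(x) = 0}. Here v_11(4840) = v_11(num) − v_11(den) = 2; compare against these criteria.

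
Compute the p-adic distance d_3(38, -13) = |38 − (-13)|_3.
d_3(38, -13) = 1/3

Step 1 — x − y = 38 − (-13) = 51. Step 2 — v_3(51) = 1 (factor: 51 = (3^1 · 17); the sign does not affect v_p). Step 3 — |x − y|_3 = 3^{-1} = 1/3.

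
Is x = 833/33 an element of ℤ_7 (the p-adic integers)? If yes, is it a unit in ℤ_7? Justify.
x ∈ ℤ_7 but not a unit; v_7(x) = 2 > 0

ℤ_7 = {x ∈ ℚ_7 : v_7(x) ≥ 0} and ℤ_7^× = {x ∈ ℤ_7 : v_7(x) = 0}. Here v_7(833/33) = v_7(num) − v_7(den) = 2; compare against these criteria.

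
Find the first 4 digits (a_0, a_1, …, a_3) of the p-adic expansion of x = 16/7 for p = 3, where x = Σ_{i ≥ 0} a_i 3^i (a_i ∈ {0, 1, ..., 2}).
(a_0, …, a_3) = (1, 0, 1, 1)

v_3(16/7) = 0 (numerator and denominator both coprime to 3), so x ∈ ℤ_3^×. Compute digits iteratively via a_i = x_i mod 3, x_{i+1} = (x_i − a_i)/3, with x_0 = x:
  x_0 = 16/7;  a_0 = 1;  x_1 = (x_0 − 1)/3 = 3/7
  x_1 = 3/7;  a_1 = 0;  x_2 = (x_1 − 0)/3 = 1/7
  x_2 = 1/7;  a_2 = 1;  x_3 = (x_2 − 1)/3 = -2/7
  x_3 = -2/7;  a_3 = 1;  x_4 = (x_3 − 1)/3 = -3/7
Digits: (1, 0, 1, 1).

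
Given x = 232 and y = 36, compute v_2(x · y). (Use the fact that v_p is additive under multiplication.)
v_2(8352) = 5

v_p(x) = 3 (factor: 232 = 2^3 · 29); v_p(y) = 2 (factor: 36 = 2^2 · 9). Additivity: v_p(xy) = v_p(x) + v_p(y) = 3 + 2 = 5. (Direct check: xy = 8352 = 2^5 · (261).)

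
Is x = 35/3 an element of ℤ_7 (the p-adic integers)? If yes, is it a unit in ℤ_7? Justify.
x ∈ ℤ_7 but not a unit; v_7(x) = 1 > 0

ℤ_7 = {x ∈ ℚ_7 : v_7(x) ≥ 0} and ℤ_7^× = {x ∈ ℤ_7 : v_7(x) = 0}. Here v_7(35/3) = v_7(num) − v_7(den) = 1; compare against these criteria.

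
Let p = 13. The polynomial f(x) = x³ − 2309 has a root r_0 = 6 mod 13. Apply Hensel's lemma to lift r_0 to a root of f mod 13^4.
r_3 = 17387 (mod 28561)

Hensel: r_{i+1} = r_i − f(r_i)/f′(r_i) mod 13^{i+2}, where f′(x) = 3x². Iterate:
  r_0 = 6 (mod 13)
  r_1 = 149 (mod 169)
  r_2 = 2008 (mod 2197)
  r_3 = 17387 (mod 28561)
Final: r = 17387 with f(r) ≡ 0 mod 13^4.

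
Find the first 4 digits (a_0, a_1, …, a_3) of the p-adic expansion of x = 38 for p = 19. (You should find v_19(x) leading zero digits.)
(a_0, …, a_3) = (0, 2, 0, 0)

v_19(38) = 1, so a_0 = ... = a_0 = 0. Factor out: x = 19^1 · u with u = 2 a unit in ℤ_19. Expand u iteratively via a_{v+i} = u_i mod 19, u_{i+1} = (u_i − a_{v+i})/19:
  u_0 = 2;  a_1 = 2;  u_1 = (u_0 − 2)/19 = 0
  u_1 = 0;  a_2 = 0;  u_2 = (u_1 − 0)/19 = 0
  u_2 = 0;  a_3 = 0;  u_3 = (u_2 − 0)/19 = 0
Digits: (0, 2, 0, 0).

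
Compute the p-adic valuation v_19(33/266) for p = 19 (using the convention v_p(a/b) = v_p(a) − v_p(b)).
v_19(33/266) = -1

Factor powers of 19 from the numerator and denominator of the reduced fraction: 33 = 19^0 · 33 and 266 = 19^1 · 14. Apply v_p(a/b) = v_p(a) − v_p(b): v_19(33/266) = 0 − 1 = -1.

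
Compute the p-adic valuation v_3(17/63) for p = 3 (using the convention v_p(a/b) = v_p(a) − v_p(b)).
v_3(17/63) = -2

Factor powers of 3 from the numerator and denominator of the reduced fraction: 17 = 3^0 · 17 and 63 = 3^2 · 7. Apply v_p(a/b) = v_p(a) − v_p(b): v_3(17/63) = 0 − 2 = -2.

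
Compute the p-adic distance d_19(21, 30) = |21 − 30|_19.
d_19(21, 30) = 1

Step 1 — x − y = 21 − 30 = -9. Step 2 — v_19(-9) = 0 (factor: -9 = −(19^0 · 9); the sign does not affect v_p). Step 3 — |x − y|_19 = 19^{0} = 1.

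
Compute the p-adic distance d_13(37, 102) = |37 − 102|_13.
d_13(37, 102) = 1/13

Step 1 — x − y = 37 − 102 = -65. Step 2 — v_13(-65) = 1 (factor: -65 = −(13^1 · 5); the sign does not affect v_p). Step 3 — |x − y|_13 = 13^{-1} = 1/13.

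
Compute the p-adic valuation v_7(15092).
v_7(15092) = 3

v_7(n) is the largest exponent k such that 7^k divides n. Factor out: 15092 = 7^3 · 44. (Sign doesn't affect v_p.) So v_7(15092) = 3.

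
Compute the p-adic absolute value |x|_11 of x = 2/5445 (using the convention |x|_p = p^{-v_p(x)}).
|2/5445|_11 = 121

Step 1 — compute v_11(x) by factoring powers of 11 out of the numerator and denominator: v_11(2/5445) = -2. Step 2 — apply |x|_p = p^{-v_p(x)} = 11^{2} = 121.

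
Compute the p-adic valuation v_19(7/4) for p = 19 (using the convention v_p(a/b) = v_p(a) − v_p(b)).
v_19(7/4) = 0

Factor powers of 19 from the numerator and denominator of the reduced fraction: 7 = 19^0 · 7 and 4 = 19^0 · 4. Apply v_p(a/b) = v_p(a) − v_p(b): v_19(7/4) = 0 − 0 = 0.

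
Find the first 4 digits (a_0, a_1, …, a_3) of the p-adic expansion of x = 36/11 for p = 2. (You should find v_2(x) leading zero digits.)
(a_0, …, a_3) = (0, 0, 1, 1)

v_2(36/11) = 2, so a_0 = ... = a_1 = 0. Factor out: x = 2^2 · u with u = 9/11 a unit in ℤ_2. Expand u iteratively via a_{v+i} = u_i mod 2, u_{i+1} = (u_i − a_{v+i})/2:
  u_0 = 9/11;  a_2 = 1;  u_1 = (u_0 − 1)/2 = -1/11
  u_1 = -1/11;  a_3 = 1;  u_2 = (u_1 − 1)/2 = -6/11
Digits: (0, 0, 1, 1).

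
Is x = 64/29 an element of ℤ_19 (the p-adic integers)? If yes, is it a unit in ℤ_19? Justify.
x ∈ ℤ_19^× (unit); v_19(x) = 0

ℤ_19 = {x ∈ ℚ_19 : v_19(x) ≥ 0} and ℤ_19^× = {x ∈ ℤ_19 : v_19(x) = 0}. Here v_19(64/29) = v_19(num) − v_19(den) = 0; compare against these criteria.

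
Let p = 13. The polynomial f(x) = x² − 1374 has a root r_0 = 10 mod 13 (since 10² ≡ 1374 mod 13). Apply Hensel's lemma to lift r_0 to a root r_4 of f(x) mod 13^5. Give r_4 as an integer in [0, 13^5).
r_4 = 333460 (mod 371293)

Hensel's recurrence: r_{i+1} = r_i − f(r_i)·(f′(r_i))^{-1} mod 13^{i+2}, with f′(x) = 2x. Iterate:
  r_0 = 10 (mod 13)
  r_1 = 23 (mod 169)
  r_2 = 1713 (mod 2197)
  r_3 = 19289 (mod 28561)
  r_4 = 333460 (mod 371293)
Final: r_4 = 333460, and one checks f(r_4) ≡ 0 mod 13^5.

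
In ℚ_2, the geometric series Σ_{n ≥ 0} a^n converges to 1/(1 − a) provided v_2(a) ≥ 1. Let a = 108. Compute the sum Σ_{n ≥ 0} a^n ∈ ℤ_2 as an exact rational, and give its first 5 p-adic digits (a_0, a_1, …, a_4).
Σ a^n = 1/(1 − a) = -1/107;  first 5 digits = (1, 0, 1, 1, 1)

v_2(a) = 2 ≥ 1, so the series converges in ℤ_2 to 1/(1 − a) = 1/(1 − 108) = -1/107. Expand this rational in ℤ_2: compute digits iteratively via d_i = x_i mod 2, x_{i+1} = (x_i − d_i)/2. The first 5 digits are (1, 0, 1, 1, 1).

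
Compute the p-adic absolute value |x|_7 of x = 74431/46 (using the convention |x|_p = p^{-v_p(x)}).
|74431/46|_7 = 1/2401

Step 1 — compute v_7(x) by factoring powers of 7 out of the numerator and denominator: v_7(74431/46) = 4. Step 2 — apply |x|_p = p^{-v_p(x)} = 7^{-4} = 1/2401.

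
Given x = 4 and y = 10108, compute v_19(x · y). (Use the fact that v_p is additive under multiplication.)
v_19(40432) = 2

v_p(x) = 0 (factor: 4 = 19^0 · 4); v_p(y) = 2 (factor: 10108 = 19^2 · 28). Additivity: v_p(xy) = v_p(x) + v_p(y) = 0 + 2 = 2. (Direct check: xy = 40432 = 19^2 · (112).)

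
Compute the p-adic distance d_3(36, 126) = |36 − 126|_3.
d_3(36, 126) = 1/9

Step 1 — x − y = 36 − 126 = -90. Step 2 — v_3(-90) = 2 (factor: -90 = −(3^2 · 10); the sign does not affect v_p). Step 3 — |x − y|_3 = 3^{-2} = 1/9.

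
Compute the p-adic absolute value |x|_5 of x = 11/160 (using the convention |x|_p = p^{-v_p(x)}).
|11/160|_5 = 5

Step 1 — compute v_5(x) by factoring powers of 5 out of the numerator and denominator: v_5(11/160) = -1. Step 2 — apply |x|_p = p^{-v_p(x)} = 5^{1} = 5.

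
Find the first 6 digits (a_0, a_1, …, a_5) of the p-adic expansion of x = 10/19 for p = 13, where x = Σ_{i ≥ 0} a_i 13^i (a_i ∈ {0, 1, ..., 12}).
(a_0, …, a_5) = (6, 3, 10, 4, 1, 4)

v_13(10/19) = 0 (numerator and denominator both coprime to 13), so x ∈ ℤ_13^×. Compute digits iteratively via a_i = x_i mod 13, x_{i+1} = (x_i − a_i)/13, with x_0 = x:
  x_0 = 10/19;  a_0 = 6;  x_1 = (x_0 − 6)/13 = -8/19
  x_1 = -8/19;  a_1 = 3;  x_2 = (x_1 − 3)/13 = -5/19
  x_2 = -5/19;  a_2 = 10;  x_3 = (x_2 − 10)/13 = -15/19
  x_3 = -15/19;  a_3 = 4;  x_4 = (x_3 − 4)/13 = -7/19
  x_4 = -7/19;  a_4 = 1;  x_5 = (x_4 − 1)/13 = -2/19
  x_5 = -2/19;  a_5 = 4;  x_6 = (x_5 − 4)/13 = -6/19
Digits: (6, 3, 10, 4, 1, 4).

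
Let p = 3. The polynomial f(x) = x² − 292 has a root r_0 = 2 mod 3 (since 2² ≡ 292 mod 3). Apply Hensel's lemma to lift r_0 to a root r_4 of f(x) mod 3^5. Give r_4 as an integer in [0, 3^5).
r_4 = 236 (mod 243)

Hensel's recurrence: r_{i+1} = r_i − f(r_i)·(f′(r_i))^{-1} mod 3^{i+2}, with f′(x) = 2x. Iterate:
  r_0 = 2 (mod 3)
  r_1 = 2 (mod 9)
  r_2 = 20 (mod 27)
  r_3 = 74 (mod 81)
  r_4 = 236 (mod 243)
Final: r_4 = 236, and one checks f(r_4) ≡ 0 mod 3^5.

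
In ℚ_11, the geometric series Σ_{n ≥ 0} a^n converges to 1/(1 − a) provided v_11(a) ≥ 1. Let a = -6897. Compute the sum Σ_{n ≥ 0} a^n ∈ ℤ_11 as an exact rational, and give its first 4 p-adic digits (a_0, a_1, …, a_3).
Σ a^n = 1/(1 − a) = 1/6898;  first 4 digits = (1, 0, 9, 5)

v_11(a) = 2 ≥ 1, so the series converges in ℤ_11 to 1/(1 − a) = 1/(1 − (-6897)) = 1/6898. Expand this rational in ℤ_11: compute digits iteratively via d_i = x_i mod 11, x_{i+1} = (x_i − d_i)/11. The first 4 digits are (1, 0, 9, 5).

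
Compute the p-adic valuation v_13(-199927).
v_13(-199927) = 4

v_13(n) is the largest exponent k such that 13^k divides n. Factor out: -199927 = -13^4 · 7. (Sign doesn't affect v_p.) So v_13(-199927) = 4.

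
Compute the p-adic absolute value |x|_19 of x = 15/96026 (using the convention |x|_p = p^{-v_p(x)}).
|15/96026|_19 = 6859

Step 1 — compute v_19(x) by factoring powers of 19 out of the numerator and denominator: v_19(15/96026) = -3. Step 2 — apply |x|_p = p^{-v_p(x)} = 19^{3} = 6859.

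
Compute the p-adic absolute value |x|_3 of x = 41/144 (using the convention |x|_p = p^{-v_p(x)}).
|41/144|_3 = 9

Step 1 — compute v_3(x) by factoring powers of 3 out of the numerator and denominator: v_3(41/144) = -2. Step 2 — apply |x|_p = p^{-v_p(x)} = 3^{2} = 9.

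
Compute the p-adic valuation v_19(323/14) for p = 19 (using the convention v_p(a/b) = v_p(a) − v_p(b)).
v_19(323/14) = 1

Factor powers of 19 from the numerator and denominator of the reduced fraction: 323 = 19^1 · 17 and 14 = 19^0 · 14. Apply v_p(a/b) = v_p(a) − v_p(b): v_19(323/14) = 1 − 0 = 1.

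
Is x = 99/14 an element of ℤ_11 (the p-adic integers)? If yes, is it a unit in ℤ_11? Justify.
x ∈ ℤ_11 but not a unit; v_11(x) = 1 > 0

ℤ_11 = {x ∈ ℚ_11 : v_11(x) ≥ 0} and ℤ_11^× = {x ∈ ℤ_11 : v_11(x) = 0}. Here v_11(99/14) = v_11(num) − v_11(den) = 1; compare against these criteria.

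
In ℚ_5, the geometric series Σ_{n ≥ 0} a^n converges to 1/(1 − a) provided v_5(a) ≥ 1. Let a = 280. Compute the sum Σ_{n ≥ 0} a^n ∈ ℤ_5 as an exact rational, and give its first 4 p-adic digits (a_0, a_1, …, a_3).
Σ a^n = 1/(1 − a) = -1/279;  first 4 digits = (1, 1, 2, 0)

v_5(a) = 1 ≥ 1, so the series converges in ℤ_5 to 1/(1 − a) = 1/(1 − 280) = -1/279. Expand this rational in ℤ_5: compute digits iteratively via d_i = x_i mod 5, x_{i+1} = (x_i − d_i)/5. The first 4 digits are (1, 1, 2, 0).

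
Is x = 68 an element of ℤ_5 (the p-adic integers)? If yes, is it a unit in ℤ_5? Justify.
x ∈ ℤ_5^× (unit); v_5(x) = 0

ℤ_5 = {x ∈ ℚ_5 : v_5(x) ≥ 0} and ℤ_5^× = {x ∈ ℤ_5 : v_5(x) = 0}. Here v_5(68) = v_5(num) − v_5(den) = 0; compare against these criteria.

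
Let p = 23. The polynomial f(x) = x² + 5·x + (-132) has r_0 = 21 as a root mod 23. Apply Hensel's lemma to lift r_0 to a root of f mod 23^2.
r_1 = 136 (mod 529)

Hensel: r_{i+1} = r_i − f(r_i)·(f′(r_i))^{-1} mod 23^{i+2}, f′(x) = 2x + 5. Iterate:
  r_0 = 21 (mod 23)
  r_1 = 136 (mod 529)
Final: r = 136 satisfies f(r) ≡ 0 mod 23^2.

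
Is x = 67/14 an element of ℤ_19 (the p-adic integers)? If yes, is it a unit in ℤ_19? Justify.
x ∈ ℤ_19^× (unit); v_19(x) = 0

ℤ_19 = {x ∈ ℚ_19 : v_19(x) ≥ 0} and ℤ_19^× = {x ∈ ℤ_19 : v_19(x) = 0}. Here v_19(67/14) = v_19(num) − v_19(den) = 0; compare against these criteria.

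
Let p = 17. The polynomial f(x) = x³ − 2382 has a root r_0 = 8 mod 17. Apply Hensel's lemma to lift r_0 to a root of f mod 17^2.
r_1 = 93 (mod 289)

Hensel: r_{i+1} = r_i − f(r_i)/f′(r_i) mod 17^{i+2}, where f′(x) = 3x². Iterate:
  r_0 = 8 (mod 17)
  r_1 = 93 (mod 289)
Final: r = 93 with f(r) ≡ 0 mod 17^2.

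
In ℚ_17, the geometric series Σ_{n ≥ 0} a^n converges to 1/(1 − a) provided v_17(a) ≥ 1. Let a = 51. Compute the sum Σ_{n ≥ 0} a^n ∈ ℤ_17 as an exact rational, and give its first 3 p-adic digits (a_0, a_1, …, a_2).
Σ a^n = 1/(1 − a) = -1/50;  first 3 digits = (1, 3, 9)

v_17(a) = 1 ≥ 1, so the series converges in ℤ_17 to 1/(1 − a) = 1/(1 − 51) = -1/50. Expand this rational in ℤ_17: compute digits iteratively via d_i = x_i mod 17, x_{i+1} = (x_i − d_i)/17. The first 3 digits are (1, 3, 9).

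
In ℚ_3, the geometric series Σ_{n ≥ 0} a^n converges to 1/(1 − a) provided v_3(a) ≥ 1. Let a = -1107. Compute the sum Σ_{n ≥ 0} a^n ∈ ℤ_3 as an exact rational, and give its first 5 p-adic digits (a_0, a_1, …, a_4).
Σ a^n = 1/(1 − a) = 1/1108;  first 5 digits = (1, 0, 0, 1, 1)

v_3(a) = 3 ≥ 1, so the series converges in ℤ_3 to 1/(1 − a) = 1/(1 − (-1107)) = 1/1108. Expand this rational in ℤ_3: compute digits iteratively via d_i = x_i mod 3, x_{i+1} = (x_i − d_i)/3. The first 5 digits are (1, 0, 0, 1, 1).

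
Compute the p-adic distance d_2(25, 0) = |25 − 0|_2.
d_2(25, 0) = 1

Step 1 — x − y = 25 − 0 = 25. Step 2 — v_2(25) = 0 (factor: 25 = (2^0 · 25); the sign does not affect v_p). Step 3 — |x − y|_2 = 2^{0} = 1.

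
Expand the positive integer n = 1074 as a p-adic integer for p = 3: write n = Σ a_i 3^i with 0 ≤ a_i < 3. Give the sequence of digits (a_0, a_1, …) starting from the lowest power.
(a_0, a_1, …) = (0, 1, 2, 0, 1, 1, 1)

Repeated division by 3 gives the digits low-to-high: 1074 = 1·3^1 + 2·3^2 + 1·3^4 + 1·3^5 + 1·3^6. Digit sequence: (0, 1, 2, 0, 1, 1, 1).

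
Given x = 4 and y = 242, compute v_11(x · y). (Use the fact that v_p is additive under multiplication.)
v_11(968) = 2

v_p(x) = 0 (factor: 4 = 11^0 · 4); v_p(y) = 2 (factor: 242 = 11^2 · 2). Additivity: v_p(xy) = v_p(x) + v_p(y) = 0 + 2 = 2. (Direct check: xy = 968 = 11^2 · (8).)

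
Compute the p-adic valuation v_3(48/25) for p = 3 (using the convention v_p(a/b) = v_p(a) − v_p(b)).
v_3(48/25) = 1

Factor powers of 3 from the numerator and denominator of the reduced fraction: 48 = 3^1 · 16 and 25 = 3^0 · 25. Apply v_p(a/b) = v_p(a) − v_p(b): v_3(48/25) = 1 − 0 = 1.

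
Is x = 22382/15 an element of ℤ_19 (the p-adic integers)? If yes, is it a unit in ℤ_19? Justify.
x ∈ ℤ_19 but not a unit; v_19(x) = 2 > 0

ℤ_19 = {x ∈ ℚ_19 : v_19(x) ≥ 0} and ℤ_19^× = {x ∈ ℤ_19 : v_19(x) = 0}. Here v_19(22382/15) = v_19(num) − v_19(den) = 2; compare against these criteria.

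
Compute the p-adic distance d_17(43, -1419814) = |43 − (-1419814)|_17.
d_17(43, -1419814) = 1/1419857

Step 1 — x − y = 43 − (-1419814) = 1419857. Step 2 — v_17(1419857) = 5 (factor: 1419857 = (17^5 · 1); the sign does not affect v_p). Step 3 — |x − y|_17 = 17^{-5} = 1/1419857.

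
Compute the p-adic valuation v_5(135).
v_5(135) = 1

v_5(n) is the largest exponent k such that 5^k divides n. Factor out: 135 = 5^1 · 27. (Sign doesn't affect v_p.) So v_5(135) = 1.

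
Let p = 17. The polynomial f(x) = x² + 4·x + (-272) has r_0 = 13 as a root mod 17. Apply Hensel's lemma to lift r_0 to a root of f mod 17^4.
r_3 = 45301 (mod 83521)

Hensel: r_{i+1} = r_i − f(r_i)·(f′(r_i))^{-1} mod 17^{i+2}, f′(x) = 2x + 4. Iterate:
  r_0 = 13 (mod 17)
  r_1 = 217 (mod 289)
  r_2 = 1084 (mod 4913)
  r_3 = 45301 (mod 83521)
Final: r = 45301 satisfies f(r) ≡ 0 mod 17^4.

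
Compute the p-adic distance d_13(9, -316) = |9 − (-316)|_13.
d_13(9, -316) = 1/13

Step 1 — x − y = 9 − (-316) = 325. Step 2 — v_13(325) = 1 (factor: 325 = (13^1 · 25); the sign does not affect v_p). Step 3 — |x − y|_13 = 13^{-1} = 1/13.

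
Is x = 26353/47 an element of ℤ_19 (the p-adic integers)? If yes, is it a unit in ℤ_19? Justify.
x ∈ ℤ_19 but not a unit; v_19(x) = 2 > 0

ℤ_19 = {x ∈ ℚ_19 : v_19(x) ≥ 0} and ℤ_19^× = {x ∈ ℤ_19 : v_19(x) = 0}. Here v_19(26353/47) = v_19(num) − v_19(den) = 2; compare against these criteria.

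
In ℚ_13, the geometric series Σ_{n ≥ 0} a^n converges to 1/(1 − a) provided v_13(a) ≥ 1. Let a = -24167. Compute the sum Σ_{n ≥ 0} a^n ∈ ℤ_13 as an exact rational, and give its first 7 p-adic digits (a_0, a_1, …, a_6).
Σ a^n = 1/(1 − a) = 1/24168;  first 7 digits = (1, 0, 0, 2, 12, 12, 3)

v_13(a) = 3 ≥ 1, so the series converges in ℤ_13 to 1/(1 − a) = 1/(1 − (-24167)) = 1/24168. Expand this rational in ℤ_13: compute digits iteratively via d_i = x_i mod 13, x_{i+1} = (x_i − d_i)/13. The first 7 digits are (1, 0, 0, 2, 12, 12, 3).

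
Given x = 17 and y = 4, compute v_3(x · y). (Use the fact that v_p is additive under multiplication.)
v_3(68) = 0

v_p(x) = 0 (factor: 17 = 3^0 · 17); v_p(y) = 0 (factor: 4 = 3^0 · 4). Additivity: v_p(xy) = v_p(x) + v_p(y) = 0 + 0 = 0. (Direct check: xy = 68 = 3^0 · (68).)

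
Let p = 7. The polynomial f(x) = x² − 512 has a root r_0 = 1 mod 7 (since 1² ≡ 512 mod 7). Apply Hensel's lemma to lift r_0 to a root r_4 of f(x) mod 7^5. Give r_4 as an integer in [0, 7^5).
r_4 = 10963 (mod 16807)

Hensel's recurrence: r_{i+1} = r_i − f(r_i)·(f′(r_i))^{-1} mod 7^{i+2}, with f′(x) = 2x. Iterate:
  r_0 = 1 (mod 7)
  r_1 = 36 (mod 49)
  r_2 = 330 (mod 343)
  r_3 = 1359 (mod 2401)
  r_4 = 10963 (mod 16807)
Final: r_4 = 10963, and one checks f(r_4) ≡ 0 mod 7^5.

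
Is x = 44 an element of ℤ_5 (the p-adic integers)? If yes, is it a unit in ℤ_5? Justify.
x ∈ ℤ_5^× (unit); v_5(x) = 0

ℤ_5 = {x ∈ ℚ_5 : v_5(x) ≥ 0} and ℤ_5^× = {x ∈ ℤ_5 : v_5(x) = 0}. Here v_5(44) = v_5(num) − v_5(den) = 0; compare against these criteria.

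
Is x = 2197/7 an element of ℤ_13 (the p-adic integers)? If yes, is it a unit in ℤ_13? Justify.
x ∈ ℤ_13 but not a unit; v_13(x) = 3 > 0

ℤ_13 = {x ∈ ℚ_13 : v_13(x) ≥ 0} and ℤ_13^× = {x ∈ ℤ_13 : v_13(x) = 0}. Here v_13(2197/7) = v_13(num) − v_13(den) = 3; compare against these criteria.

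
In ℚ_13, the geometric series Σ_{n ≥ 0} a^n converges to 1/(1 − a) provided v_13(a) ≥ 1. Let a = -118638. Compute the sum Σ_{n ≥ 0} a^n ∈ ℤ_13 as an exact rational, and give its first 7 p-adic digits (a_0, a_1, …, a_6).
Σ a^n = 1/(1 − a) = 1/118639;  first 7 digits = (1, 0, 0, 11, 8, 12, 3)

v_13(a) = 3 ≥ 1, so the series converges in ℤ_13 to 1/(1 − a) = 1/(1 − (-118638)) = 1/118639. Expand this rational in ℤ_13: compute digits iteratively via d_i = x_i mod 13, x_{i+1} = (x_i − d_i)/13. The first 7 digits are (1, 0, 0, 11, 8, 12, 3).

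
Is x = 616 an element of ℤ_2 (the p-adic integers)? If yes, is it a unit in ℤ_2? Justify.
x ∈ ℤ_2 but not a unit; v_2(x) = 3 > 0

ℤ_2 = {x ∈ ℚ_2 : v_2(x) ≥ 0} and ℤ_2^× = {x ∈ ℤ_2 : v_2(x) = 0}. Here v_2(616) = v_2(num) − v_2(den) = 3; compare against these criteria.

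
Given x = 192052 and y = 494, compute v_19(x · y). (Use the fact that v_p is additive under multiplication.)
v_19(94873688) = 4

v_p(x) = 3 (factor: 192052 = 19^3 · 28); v_p(y) = 1 (factor: 494 = 19^1 · 26). Additivity: v_p(xy) = v_p(x) + v_p(y) = 3 + 1 = 4. (Direct check: xy = 94873688 = 19^4 · (728).)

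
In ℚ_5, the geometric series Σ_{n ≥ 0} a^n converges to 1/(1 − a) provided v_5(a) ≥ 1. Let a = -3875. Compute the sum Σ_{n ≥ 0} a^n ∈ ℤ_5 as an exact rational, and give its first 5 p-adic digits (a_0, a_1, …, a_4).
Σ a^n = 1/(1 − a) = 1/3876;  first 5 digits = (1, 0, 0, 4, 3)

v_5(a) = 3 ≥ 1, so the series converges in ℤ_5 to 1/(1 − a) = 1/(1 − (-3875)) = 1/3876. Expand this rational in ℤ_5: compute digits iteratively via d_i = x_i mod 5, x_{i+1} = (x_i − d_i)/5. The first 5 digits are (1, 0, 0, 4, 3).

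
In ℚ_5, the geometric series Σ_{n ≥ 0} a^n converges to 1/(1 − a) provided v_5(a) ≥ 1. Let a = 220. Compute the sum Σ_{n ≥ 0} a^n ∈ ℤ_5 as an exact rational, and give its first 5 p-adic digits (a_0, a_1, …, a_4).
Σ a^n = 1/(1 − a) = -1/219;  first 5 digits = (1, 4, 4, 2, 0)

v_5(a) = 1 ≥ 1, so the series converges in ℤ_5 to 1/(1 − a) = 1/(1 − 220) = -1/219. Expand this rational in ℤ_5: compute digits iteratively via d_i = x_i mod 5, x_{i+1} = (x_i − d_i)/5. The first 5 digits are (1, 4, 4, 2, 0).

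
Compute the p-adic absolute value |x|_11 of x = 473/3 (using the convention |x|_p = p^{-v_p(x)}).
|473/3|_11 = 1/11

Step 1 — compute v_11(x) by factoring powers of 11 out of the numerator and denominator: v_11(473/3) = 1. Step 2 — apply |x|_p = p^{-v_p(x)} = 11^{-1} = 1/11.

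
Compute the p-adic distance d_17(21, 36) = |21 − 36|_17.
d_17(21, 36) = 1

Step 1 — x − y = 21 − 36 = -15. Step 2 — v_17(-15) = 0 (factor: -15 = −(17^0 · 15); the sign does not affect v_p). Step 3 — |x − y|_17 = 17^{0} = 1.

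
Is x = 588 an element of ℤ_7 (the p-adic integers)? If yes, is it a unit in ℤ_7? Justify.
x ∈ ℤ_7 but not a unit; v_7(x) = 2 > 0

ℤ_7 = {x ∈ ℚ_7 : v_7(x) ≥ 0} and ℤ_7^× = {x ∈ ℤ_7 : v_7(x) = 0}. Here v_7(588) = v_7(num) − v_7(den) = 2; compare against these criteria.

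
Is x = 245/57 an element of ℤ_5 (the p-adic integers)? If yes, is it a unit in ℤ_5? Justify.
x ∈ ℤ_5 but not a unit; v_5(x) = 1 > 0

ℤ_5 = {x ∈ ℚ_5 : v_5(x) ≥ 0} and ℤ_5^× = {x ∈ ℤ_5 : v_5(x) = 0}. Here v_5(245/57) = v_5(num) − v_5(den) = 1; compare against these criteria.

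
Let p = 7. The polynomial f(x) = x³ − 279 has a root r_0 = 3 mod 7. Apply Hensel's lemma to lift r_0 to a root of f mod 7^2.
r_1 = 45 (mod 49)

Hensel: r_{i+1} = r_i − f(r_i)/f′(r_i) mod 7^{i+2}, where f′(x) = 3x². Iterate:
  r_0 = 3 (mod 7)
  r_1 = 45 (mod 49)
Final: r = 45 with f(r) ≡ 0 mod 7^2.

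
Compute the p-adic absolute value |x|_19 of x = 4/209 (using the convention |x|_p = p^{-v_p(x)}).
|4/209|_19 = 19

Step 1 — compute v_19(x) by factoring powers of 19 out of the numerator and denominator: v_19(4/209) = -1. Step 2 — apply |x|_p = p^{-v_p(x)} = 19^{1} = 19.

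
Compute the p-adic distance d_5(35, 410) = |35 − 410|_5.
d_5(35, 410) = 1/125

Step 1 — x − y = 35 − 410 = -375. Step 2 — v_5(-375) = 3 (factor: -375 = −(5^3 · 3); the sign does not affect v_p). Step 3 — |x − y|_5 = 5^{-3} = 1/125.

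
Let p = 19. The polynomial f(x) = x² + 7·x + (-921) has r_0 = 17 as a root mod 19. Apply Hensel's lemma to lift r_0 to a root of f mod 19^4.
r_3 = 63724 (mod 130321)

Hensel: r_{i+1} = r_i − f(r_i)·(f′(r_i))^{-1} mod 19^{i+2}, f′(x) = 2x + 7. Iterate:
  r_0 = 17 (mod 19)
  r_1 = 188 (mod 361)
  r_2 = 1993 (mod 6859)
  r_3 = 63724 (mod 130321)
Final: r = 63724 satisfies f(r) ≡ 0 mod 19^4.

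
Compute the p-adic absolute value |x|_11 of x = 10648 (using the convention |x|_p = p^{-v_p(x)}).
|10648|_11 = 1/1331

Step 1 — compute v_11(x) by factoring powers of 11 out of the numerator and denominator: v_11(10648) = 3. Step 2 — apply |x|_p = p^{-v_p(x)} = 11^{-3} = 1/1331.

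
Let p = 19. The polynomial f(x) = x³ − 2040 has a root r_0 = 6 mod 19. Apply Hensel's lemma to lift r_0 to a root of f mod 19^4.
r_3 = 106558 (mod 130321)

Hensel: r_{i+1} = r_i − f(r_i)/f′(r_i) mod 19^{i+2}, where f′(x) = 3x². Iterate:
  r_0 = 6 (mod 19)
  r_1 = 63 (mod 361)
  r_2 = 3673 (mod 6859)
  r_3 = 106558 (mod 130321)
Final: r = 106558 with f(r) ≡ 0 mod 19^4.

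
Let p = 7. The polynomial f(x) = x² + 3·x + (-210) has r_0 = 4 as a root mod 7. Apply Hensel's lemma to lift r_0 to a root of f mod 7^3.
r_2 = 74 (mod 343)

Hensel: r_{i+1} = r_i − f(r_i)·(f′(r_i))^{-1} mod 7^{i+2}, f′(x) = 2x + 3. Iterate:
  r_0 = 4 (mod 7)
  r_1 = 25 (mod 49)
  r_2 = 74 (mod 343)
Final: r = 74 satisfies f(r) ≡ 0 mod 7^3.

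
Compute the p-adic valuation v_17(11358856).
v_17(11358856) = 5

v_17(n) is the largest exponent k such that 17^k divides n. Factor out: 11358856 = 17^5 · 8. (Sign doesn't affect v_p.) So v_17(11358856) = 5.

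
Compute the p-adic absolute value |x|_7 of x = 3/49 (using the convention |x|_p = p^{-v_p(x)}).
|3/49|_7 = 49

Step 1 — compute v_7(x) by factoring powers of 7 out of the numerator and denominator: v_7(3/49) = -2. Step 2 — apply |x|_p = p^{-v_p(x)} = 7^{2} = 49.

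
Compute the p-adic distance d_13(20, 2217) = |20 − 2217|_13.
d_13(20, 2217) = 1/2197

Step 1 — x − y = 20 − 2217 = -2197. Step 2 — v_13(-2197) = 3 (factor: -2197 = −(13^3 · 1); the sign does not affect v_p). Step 3 — |x − y|_13 = 13^{-3} = 1/2197.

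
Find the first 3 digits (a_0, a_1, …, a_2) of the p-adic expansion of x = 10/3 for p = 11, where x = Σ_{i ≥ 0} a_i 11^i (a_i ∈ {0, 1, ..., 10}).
(a_0, …, a_2) = (7, 7, 3)

v_11(10/3) = 0 (numerator and denominator both coprime to 11), so x ∈ ℤ_11^×. Compute digits iteratively via a_i = x_i mod 11, x_{i+1} = (x_i − a_i)/11, with x_0 = x:
  x_0 = 10/3;  a_0 = 7;  x_1 = (x_0 − 7)/11 = -1/3
  x_1 = -1/3;  a_1 = 7;  x_2 = (x_1 − 7)/11 = -2/3
  x_2 = -2/3;  a_2 = 3;  x_3 = (x_2 − 3)/11 = -1/3
Digits: (7, 7, 3).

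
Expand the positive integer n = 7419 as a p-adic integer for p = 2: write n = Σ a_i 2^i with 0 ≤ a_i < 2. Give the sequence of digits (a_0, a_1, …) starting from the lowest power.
(a_0, a_1, …) = (1, 1, 0, 1, 1, 1, 1, 1, 0, 0, 1, 1, 1)

Repeated division by 2 gives the digits low-to-high: 7419 = 1 + 1·2^1 + 1·2^3 + 1·2^4 + 1·2^5 + 1·2^6 + 1·2^7 + 1·2^10 + 1·2^11 + 1·2^12. Digit sequence: (1, 1, 0, 1, 1, 1, 1, 1, 0, 0, 1, 1, 1).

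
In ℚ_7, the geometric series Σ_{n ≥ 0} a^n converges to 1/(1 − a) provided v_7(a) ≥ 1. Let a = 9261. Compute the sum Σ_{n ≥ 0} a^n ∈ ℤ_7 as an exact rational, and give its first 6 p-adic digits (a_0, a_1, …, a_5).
Σ a^n = 1/(1 − a) = -1/9260;  first 6 digits = (1, 0, 0, 6, 3, 0)

v_7(a) = 3 ≥ 1, so the series converges in ℤ_7 to 1/(1 − a) = 1/(1 − 9261) = -1/9260. Expand this rational in ℤ_7: compute digits iteratively via d_i = x_i mod 7, x_{i+1} = (x_i − d_i)/7. The first 6 digits are (1, 0, 0, 6, 3, 0).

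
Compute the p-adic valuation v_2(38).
v_2(38) = 1

v_2(n) is the largest exponent k such that 2^k divides n. Factor out: 38 = 2^1 · 19. (Sign doesn't affect v_p.) So v_2(38) = 1.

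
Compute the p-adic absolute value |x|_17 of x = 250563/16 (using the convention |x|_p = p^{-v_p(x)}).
|250563/16|_17 = 1/83521

Step 1 — compute v_17(x) by factoring powers of 17 out of the numerator and denominator: v_17(250563/16) = 4. Step 2 — apply |x|_p = p^{-v_p(x)} = 17^{-4} = 1/83521.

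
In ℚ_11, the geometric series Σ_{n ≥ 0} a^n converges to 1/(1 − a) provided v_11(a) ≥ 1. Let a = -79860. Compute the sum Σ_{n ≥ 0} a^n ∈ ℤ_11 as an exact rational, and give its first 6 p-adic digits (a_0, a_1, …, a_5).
Σ a^n = 1/(1 − a) = 1/79861;  first 6 digits = (1, 0, 0, 6, 5, 10)

v_11(a) = 3 ≥ 1, so the series converges in ℤ_11 to 1/(1 − a) = 1/(1 − (-79860)) = 1/79861. Expand this rational in ℤ_11: compute digits iteratively via d_i = x_i mod 11, x_{i+1} = (x_i − d_i)/11. The first 6 digits are (1, 0, 0, 6, 5, 10).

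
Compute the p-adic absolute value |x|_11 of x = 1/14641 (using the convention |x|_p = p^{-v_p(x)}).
|1/14641|_11 = 14641

Step 1 — compute v_11(x) by factoring powers of 11 out of the numerator and denominator: v_11(1/14641) = -4. Step 2 — apply |x|_p = p^{-v_p(x)} = 11^{4} = 14641.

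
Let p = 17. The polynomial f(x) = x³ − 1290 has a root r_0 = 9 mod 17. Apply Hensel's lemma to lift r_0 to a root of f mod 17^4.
r_3 = 60002 (mod 83521)

Hensel: r_{i+1} = r_i − f(r_i)/f′(r_i) mod 17^{i+2}, where f′(x) = 3x². Iterate:
  r_0 = 9 (mod 17)
  r_1 = 179 (mod 289)
  r_2 = 1046 (mod 4913)
  r_3 = 60002 (mod 83521)
Final: r = 60002 with f(r) ≡ 0 mod 17^4.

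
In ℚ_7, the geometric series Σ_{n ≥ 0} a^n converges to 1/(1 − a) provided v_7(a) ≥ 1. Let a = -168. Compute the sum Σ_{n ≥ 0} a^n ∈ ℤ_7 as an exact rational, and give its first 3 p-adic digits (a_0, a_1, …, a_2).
Σ a^n = 1/(1 − a) = 1/169;  first 3 digits = (1, 4, 5)

v_7(a) = 1 ≥ 1, so the series converges in ℤ_7 to 1/(1 − a) = 1/(1 − (-168)) = 1/169. Expand this rational in ℤ_7: compute digits iteratively via d_i = x_i mod 7, x_{i+1} = (x_i − d_i)/7. The first 3 digits are (1, 4, 5).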